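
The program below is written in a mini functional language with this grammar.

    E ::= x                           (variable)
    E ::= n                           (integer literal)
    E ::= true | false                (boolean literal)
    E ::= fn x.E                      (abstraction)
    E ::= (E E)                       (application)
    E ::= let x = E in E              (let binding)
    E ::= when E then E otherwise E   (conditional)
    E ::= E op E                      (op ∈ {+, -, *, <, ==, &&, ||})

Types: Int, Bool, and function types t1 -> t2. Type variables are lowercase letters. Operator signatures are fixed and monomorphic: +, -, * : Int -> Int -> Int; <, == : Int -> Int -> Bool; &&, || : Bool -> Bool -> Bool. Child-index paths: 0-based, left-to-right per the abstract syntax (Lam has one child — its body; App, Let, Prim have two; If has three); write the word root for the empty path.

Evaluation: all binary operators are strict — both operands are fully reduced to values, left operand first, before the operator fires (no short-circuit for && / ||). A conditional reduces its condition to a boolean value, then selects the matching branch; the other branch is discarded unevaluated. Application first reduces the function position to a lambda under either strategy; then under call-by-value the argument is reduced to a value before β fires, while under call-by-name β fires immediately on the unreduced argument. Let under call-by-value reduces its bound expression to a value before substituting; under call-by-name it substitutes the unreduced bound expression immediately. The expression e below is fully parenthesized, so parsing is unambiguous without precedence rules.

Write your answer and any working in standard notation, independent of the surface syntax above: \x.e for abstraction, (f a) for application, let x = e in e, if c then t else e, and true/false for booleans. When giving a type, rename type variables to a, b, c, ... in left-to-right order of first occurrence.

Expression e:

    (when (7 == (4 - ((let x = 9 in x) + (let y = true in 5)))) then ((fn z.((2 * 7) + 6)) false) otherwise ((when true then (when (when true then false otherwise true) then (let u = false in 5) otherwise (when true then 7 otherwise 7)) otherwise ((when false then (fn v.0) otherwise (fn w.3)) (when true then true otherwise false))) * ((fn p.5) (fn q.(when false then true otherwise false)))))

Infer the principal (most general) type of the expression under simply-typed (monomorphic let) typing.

Derivation:
  unify Int ~ Int
  unify Int ~ Int
let x : Int
x : Int
  unify Int ~ Int
let y : Bool
  unify Int ~ Int
  unify Int ~ Int
  unify Int ~ Int
  unify Bool ~ Bool
  unify Int ~ Int
  unify Int ~ Int
  unify Int ~ Int
  unify Int ~ Int
\z._ : a -> Int
  unify a -> Int ~ Bool -> b
  unify a ~ Bool
  unify Int ~ b
_ _ : Int
  unify Bool ~ Bool
  unify Bool ~ Bool
  unify Bool ~ Bool
  unify Bool ~ Bool
let u : Bool
  unify Bool ~ Bool
  unify Int ~ Int
  unify Int ~ Int
  unify Bool ~ Bool
\v._ : c -> Int
\w._ : d -> Int
  unify c -> Int ~ d -> Int
  unify c ~ d
  unify Int ~ Int
  unify Bool ~ Bool
  unify Bool ~ Bool
  unify d -> Int ~ Bool -> e
  unify d ~ Bool
  unify Int ~ e
_ _ : Int
  unify Int ~ Int
  unify Int ~ Int
\p._ : f -> Int
  unify Bool ~ Bool
  unify Bool ~ Bool
\q._ : g -> Bool
  unify f -> Int ~ (g -> Bool) -> h
  unify f ~ g -> Bool
  unify Int ~ h
_ _ : Int
  unify Int ~ Int
  unify Int ~ Int

Answer: Int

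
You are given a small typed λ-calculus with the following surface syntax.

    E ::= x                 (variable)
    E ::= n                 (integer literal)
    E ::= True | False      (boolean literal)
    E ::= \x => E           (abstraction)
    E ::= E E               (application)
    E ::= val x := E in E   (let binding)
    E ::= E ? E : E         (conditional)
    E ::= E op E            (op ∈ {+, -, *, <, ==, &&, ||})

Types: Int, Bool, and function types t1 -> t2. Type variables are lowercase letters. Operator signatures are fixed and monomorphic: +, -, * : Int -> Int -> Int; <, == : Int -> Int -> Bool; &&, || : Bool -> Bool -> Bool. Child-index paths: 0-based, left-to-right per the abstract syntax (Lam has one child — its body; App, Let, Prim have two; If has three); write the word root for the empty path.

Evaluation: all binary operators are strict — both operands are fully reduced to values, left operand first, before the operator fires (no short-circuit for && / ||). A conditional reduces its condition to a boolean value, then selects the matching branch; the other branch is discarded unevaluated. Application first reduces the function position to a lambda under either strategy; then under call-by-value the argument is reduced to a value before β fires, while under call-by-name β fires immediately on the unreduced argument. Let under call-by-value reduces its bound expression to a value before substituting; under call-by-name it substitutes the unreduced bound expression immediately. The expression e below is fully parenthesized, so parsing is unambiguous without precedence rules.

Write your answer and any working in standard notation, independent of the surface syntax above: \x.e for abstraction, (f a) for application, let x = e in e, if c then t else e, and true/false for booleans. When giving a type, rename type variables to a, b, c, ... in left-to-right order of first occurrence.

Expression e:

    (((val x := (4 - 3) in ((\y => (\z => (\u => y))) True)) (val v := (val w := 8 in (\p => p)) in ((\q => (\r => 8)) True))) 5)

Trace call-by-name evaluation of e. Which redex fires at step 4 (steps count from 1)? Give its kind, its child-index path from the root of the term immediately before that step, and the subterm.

Working:
step 0: (((let x = (4 - 3) in ((\y.(\z.(\u.y))) true)) (let v = (let w = 8 in (\p.p)) in ((\q.(\r.8)) true))) 5)
step 1: [let@0.0] ((((\y.(\z.(\u.y))) true) (let v = (let w = 8 in (\p.p)) in ((\q.(\r.8)) true))) 5)
step 2: [beta@0.0] (((\z.(\u.true)) (let v = (let w = 8 in (\p.p)) in ((\q.(\r.8)) true))) 5)
step 3: [beta@0] ((\u.true) 5)
step 4: [beta@root] true

Answer: beta at root : ((\u.true) 5)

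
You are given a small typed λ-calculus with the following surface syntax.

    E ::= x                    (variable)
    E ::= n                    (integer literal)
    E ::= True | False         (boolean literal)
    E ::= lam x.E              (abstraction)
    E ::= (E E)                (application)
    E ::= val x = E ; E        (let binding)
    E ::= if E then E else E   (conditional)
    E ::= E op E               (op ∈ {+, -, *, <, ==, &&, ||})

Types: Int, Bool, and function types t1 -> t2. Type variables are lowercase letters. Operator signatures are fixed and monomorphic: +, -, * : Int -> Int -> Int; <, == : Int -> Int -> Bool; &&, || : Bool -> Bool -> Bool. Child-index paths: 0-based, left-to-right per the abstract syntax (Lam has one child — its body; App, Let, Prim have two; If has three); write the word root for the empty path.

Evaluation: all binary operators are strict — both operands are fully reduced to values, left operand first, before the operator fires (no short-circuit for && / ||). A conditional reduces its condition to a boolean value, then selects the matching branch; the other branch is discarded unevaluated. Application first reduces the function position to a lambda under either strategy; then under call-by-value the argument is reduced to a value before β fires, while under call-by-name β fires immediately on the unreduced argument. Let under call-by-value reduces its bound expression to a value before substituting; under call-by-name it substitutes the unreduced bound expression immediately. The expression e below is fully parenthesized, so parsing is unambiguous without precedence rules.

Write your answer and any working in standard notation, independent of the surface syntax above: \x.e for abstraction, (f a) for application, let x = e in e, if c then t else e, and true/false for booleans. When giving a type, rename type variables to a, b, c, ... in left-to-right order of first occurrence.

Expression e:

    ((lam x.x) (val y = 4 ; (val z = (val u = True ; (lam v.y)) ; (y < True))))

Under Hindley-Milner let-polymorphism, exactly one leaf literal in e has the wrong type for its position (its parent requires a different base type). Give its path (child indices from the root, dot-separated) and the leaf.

Trace:
x : a
\x._ : a -> a
let y : Int
let u : Bool
y : Int
\v._ : b -> Int
let z : forall. b -> Int
y : Int
  unify Int ~ Int
  unify Bool ~ Int
  FAIL: mismatch Bool ~ Int

Answer: 1.1.1.1 : true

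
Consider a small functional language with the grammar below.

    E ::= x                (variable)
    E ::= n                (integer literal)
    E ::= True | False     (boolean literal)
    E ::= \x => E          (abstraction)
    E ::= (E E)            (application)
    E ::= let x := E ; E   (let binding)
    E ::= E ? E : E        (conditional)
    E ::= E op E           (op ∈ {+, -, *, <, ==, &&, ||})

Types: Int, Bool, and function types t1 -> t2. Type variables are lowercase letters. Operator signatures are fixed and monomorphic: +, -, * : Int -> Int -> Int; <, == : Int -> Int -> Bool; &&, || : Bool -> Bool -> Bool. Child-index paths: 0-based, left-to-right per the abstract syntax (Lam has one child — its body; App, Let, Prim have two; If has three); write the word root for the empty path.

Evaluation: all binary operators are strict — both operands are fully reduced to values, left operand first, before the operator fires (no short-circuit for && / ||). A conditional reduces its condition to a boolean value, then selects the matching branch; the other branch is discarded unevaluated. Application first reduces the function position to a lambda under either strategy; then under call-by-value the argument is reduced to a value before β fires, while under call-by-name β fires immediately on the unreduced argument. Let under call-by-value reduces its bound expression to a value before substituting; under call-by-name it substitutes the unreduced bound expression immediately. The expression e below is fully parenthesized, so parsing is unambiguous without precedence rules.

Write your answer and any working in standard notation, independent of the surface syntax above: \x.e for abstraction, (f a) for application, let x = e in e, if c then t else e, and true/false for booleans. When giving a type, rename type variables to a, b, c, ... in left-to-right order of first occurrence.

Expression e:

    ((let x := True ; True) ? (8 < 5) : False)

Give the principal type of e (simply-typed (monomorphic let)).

Answer: Bool

Trace:
let x : Bool
  unify Bool ~ Bool
  unify Int ~ Int
  unify Int ~ Int
  unify Bool ~ Bool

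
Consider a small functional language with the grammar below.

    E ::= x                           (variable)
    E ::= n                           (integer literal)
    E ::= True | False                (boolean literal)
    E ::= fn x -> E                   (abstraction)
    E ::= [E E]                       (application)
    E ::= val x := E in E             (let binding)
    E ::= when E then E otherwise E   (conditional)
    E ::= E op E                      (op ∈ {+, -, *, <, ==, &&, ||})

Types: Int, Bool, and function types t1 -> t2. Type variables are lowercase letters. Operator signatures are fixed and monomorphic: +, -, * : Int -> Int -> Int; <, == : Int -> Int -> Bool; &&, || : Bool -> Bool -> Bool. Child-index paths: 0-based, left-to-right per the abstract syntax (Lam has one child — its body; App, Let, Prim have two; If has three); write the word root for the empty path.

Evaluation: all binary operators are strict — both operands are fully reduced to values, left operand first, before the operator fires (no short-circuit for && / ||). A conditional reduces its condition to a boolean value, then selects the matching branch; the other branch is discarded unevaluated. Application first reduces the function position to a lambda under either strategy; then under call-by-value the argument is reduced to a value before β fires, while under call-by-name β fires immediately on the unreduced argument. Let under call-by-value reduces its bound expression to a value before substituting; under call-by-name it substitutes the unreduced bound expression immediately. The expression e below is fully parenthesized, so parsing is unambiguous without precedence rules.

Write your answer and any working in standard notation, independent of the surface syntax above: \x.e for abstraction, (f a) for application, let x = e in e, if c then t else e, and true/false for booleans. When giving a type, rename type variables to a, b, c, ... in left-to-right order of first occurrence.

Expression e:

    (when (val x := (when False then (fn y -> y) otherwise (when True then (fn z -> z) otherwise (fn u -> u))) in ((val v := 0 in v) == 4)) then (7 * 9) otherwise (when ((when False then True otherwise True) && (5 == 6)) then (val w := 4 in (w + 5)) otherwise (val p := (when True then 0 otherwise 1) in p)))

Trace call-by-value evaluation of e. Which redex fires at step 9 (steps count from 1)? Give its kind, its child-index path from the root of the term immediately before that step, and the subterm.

Answer: delta at 0 : (true && false)

Trace:
step 0: (if (let x = (if false then (\y.y) else (if true then (\z.z) else (\u.u))) in ((let v = 0 in v) == 4)) then (7 * 9) else (if ((if false then true else true) && (5 == 6)) then (let w = 4 in (w + 5)) else (let p = (if true then 0 else 1) in p)))
step 1: [if@0.0] (if (let x = (if true then (\z.z) else (\u.u)) in ((let v = 0 in v) == 4)) then (7 * 9) else (if ((if false then true else true) && (5 == 6)) then (let w = 4 in (w + 5)) else (let p = (if true then 0 else 1) in p)))
step 2: [if@0.0] (if (let x = (\z.z) in ((let v = 0 in v) == 4)) then (7 * 9) else (if ((if false then true else true) && (5 == 6)) then (let w = 4 in (w + 5)) else (let p = (if true then 0 else 1) in p)))
step 3: [let@0] (if ((let v = 0 in v) == 4) then (7 * 9) else (if ((if false then true else true) && (5 == 6)) then (let w = 4 in (w + 5)) else (let p = (if true then 0 else 1) in p)))
step 4: [let@0.0] (if (0 == 4) then (7 * 9) else (if ((if false then true else true) && (5 == 6)) then (let w = 4 in (w + 5)) else (let p = (if true then 0 else 1) in p)))
step 5: [delta@0] (if false then (7 * 9) else (if ((if false then true else true) && (5 == 6)) then (let w = 4 in (w + 5)) else (let p = (if true then 0 else 1) in p)))
step 6: [if@root] (if ((if false then true else true) && (5 == 6)) then (let w = 4 in (w + 5)) else (let p = (if true then 0 else 1) in p))
step 7: [if@0.0] (if (true && (5 == 6)) then (let w = 4 in (w + 5)) else (let p = (if true then 0 else 1) in p))
step 8: [delta@0.1] (if (true && false) then (let w = 4 in (w + 5)) else (let p = (if true then 0 else 1) in p))
step 9: [delta@0] (if false then (let w = 4 in (w + 5)) else (let p = (if true then 0 else 1) in p))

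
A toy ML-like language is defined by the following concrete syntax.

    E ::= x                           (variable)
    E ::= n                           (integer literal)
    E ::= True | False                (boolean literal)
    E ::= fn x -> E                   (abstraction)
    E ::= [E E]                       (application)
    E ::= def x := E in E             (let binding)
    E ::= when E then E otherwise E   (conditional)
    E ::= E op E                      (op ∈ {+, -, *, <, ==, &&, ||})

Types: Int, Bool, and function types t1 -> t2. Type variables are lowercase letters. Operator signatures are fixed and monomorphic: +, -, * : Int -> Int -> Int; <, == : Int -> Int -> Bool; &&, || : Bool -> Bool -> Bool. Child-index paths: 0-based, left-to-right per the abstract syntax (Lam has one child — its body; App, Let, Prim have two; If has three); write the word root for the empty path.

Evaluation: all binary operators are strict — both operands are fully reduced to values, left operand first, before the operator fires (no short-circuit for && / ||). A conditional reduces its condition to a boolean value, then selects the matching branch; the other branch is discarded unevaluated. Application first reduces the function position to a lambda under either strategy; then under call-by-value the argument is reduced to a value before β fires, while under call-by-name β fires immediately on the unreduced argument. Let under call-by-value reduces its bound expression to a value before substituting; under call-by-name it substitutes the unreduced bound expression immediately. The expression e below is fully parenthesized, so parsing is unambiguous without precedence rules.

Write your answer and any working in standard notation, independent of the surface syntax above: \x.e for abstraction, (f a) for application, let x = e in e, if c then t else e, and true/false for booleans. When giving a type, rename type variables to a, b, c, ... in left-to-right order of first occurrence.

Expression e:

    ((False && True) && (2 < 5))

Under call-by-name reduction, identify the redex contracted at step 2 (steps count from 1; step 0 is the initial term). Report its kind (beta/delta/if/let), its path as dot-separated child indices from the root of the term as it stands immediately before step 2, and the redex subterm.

Answer: delta at 1 : (2 < 5)

Derivation:
step 0: ((false && true) && (2 < 5))
step 1: [delta@0] (false && (2 < 5))
step 2: [delta@1] (false && true)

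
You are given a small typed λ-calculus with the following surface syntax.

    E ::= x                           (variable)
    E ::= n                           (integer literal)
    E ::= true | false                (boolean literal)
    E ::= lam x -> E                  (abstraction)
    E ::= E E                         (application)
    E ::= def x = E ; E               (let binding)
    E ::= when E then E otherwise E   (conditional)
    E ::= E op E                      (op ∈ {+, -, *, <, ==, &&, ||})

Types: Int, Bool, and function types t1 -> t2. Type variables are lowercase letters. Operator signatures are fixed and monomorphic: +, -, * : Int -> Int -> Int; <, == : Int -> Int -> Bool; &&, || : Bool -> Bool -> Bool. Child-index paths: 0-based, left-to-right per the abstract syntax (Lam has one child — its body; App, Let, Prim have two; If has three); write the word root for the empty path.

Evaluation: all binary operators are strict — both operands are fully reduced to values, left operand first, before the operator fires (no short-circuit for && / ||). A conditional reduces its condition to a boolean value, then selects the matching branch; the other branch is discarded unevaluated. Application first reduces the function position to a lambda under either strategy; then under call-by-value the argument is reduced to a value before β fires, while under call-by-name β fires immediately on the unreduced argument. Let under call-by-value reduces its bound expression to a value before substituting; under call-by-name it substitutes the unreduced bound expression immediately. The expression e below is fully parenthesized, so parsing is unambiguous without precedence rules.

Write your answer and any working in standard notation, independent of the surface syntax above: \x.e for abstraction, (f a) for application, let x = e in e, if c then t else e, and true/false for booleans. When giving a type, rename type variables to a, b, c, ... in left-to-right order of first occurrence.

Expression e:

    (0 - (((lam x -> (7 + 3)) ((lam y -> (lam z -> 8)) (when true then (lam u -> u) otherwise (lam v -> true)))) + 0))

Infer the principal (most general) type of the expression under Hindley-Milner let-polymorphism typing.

Working:
  unify Int ~ Int
  unify Int ~ Int
  unify Int ~ Int
\x._ : a -> Int
\z._ : c -> Int
\y._ : b -> c -> Int
  unify Bool ~ Bool
u : d
\u._ : d -> d
\v._ : e -> Bool
  unify d -> d ~ e -> Bool
  unify d ~ e
  unify e ~ Bool
  unify b -> c -> Int ~ (Bool -> Bool) -> f
  unify b ~ Bool -> Bool
  unify c -> Int ~ f
_ _ : c -> Int
  unify a -> Int ~ (c -> Int) -> g
  unify a ~ c -> Int
  unify Int ~ g
_ _ : Int
  unify Int ~ Int
  unify Int ~ Int
  unify Int ~ Int

Answer: Int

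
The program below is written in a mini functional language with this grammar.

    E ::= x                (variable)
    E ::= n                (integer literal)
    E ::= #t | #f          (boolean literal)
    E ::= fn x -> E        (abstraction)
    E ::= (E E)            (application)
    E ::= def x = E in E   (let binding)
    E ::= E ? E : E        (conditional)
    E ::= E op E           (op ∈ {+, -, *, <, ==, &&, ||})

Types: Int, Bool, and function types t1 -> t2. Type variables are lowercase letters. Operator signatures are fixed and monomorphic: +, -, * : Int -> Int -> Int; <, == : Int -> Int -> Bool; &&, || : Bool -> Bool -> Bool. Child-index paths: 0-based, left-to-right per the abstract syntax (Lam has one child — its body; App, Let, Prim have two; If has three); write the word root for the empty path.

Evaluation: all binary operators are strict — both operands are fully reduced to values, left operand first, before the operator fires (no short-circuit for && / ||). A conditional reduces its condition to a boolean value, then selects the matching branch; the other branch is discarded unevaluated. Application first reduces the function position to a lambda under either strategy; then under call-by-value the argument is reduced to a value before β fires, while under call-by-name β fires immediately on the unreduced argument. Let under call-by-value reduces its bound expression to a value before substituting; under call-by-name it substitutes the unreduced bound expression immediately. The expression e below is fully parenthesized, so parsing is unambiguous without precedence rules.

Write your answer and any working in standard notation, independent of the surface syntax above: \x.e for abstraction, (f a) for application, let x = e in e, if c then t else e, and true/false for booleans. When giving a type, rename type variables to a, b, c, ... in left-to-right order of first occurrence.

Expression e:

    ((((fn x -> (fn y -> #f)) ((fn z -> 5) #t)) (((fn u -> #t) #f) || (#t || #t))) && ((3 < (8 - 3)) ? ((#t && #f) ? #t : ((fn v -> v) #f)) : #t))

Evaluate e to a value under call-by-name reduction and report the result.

Derivation:
step 0: ((((\x.(\y.false)) ((\z.5) true)) (((\u.true) false) || (true || true))) && (if (3 < (8 - 3)) then (if (true && false) then true else ((\v.v) false)) else true))
step 1: [beta@0.0] (((\y.false) (((\u.true) false) || (true || true))) && (if (3 < (8 - 3)) then (if (true && false) then true else ((\v.v) false)) else true))
step 2: [beta@0] (false && (if (3 < (8 - 3)) then (if (true && false) then true else ((\v.v) false)) else true))
step 3: [delta@1.0.1] (false && (if (3 < 5) then (if (true && false) then true else ((\v.v) false)) else true))
step 4: [delta@1.0] (false && (if true then (if (true && false) then true else ((\v.v) false)) else true))
step 5: [if@1] (false && (if (true && false) then true else ((\v.v) false)))
step 6: [delta@1.0] (false && (if false then true else ((\v.v) false)))
step 7: [if@1] (false && ((\v.v) false))
step 8: [beta@1] (false && false)
step 9: [delta@root] false

Answer: false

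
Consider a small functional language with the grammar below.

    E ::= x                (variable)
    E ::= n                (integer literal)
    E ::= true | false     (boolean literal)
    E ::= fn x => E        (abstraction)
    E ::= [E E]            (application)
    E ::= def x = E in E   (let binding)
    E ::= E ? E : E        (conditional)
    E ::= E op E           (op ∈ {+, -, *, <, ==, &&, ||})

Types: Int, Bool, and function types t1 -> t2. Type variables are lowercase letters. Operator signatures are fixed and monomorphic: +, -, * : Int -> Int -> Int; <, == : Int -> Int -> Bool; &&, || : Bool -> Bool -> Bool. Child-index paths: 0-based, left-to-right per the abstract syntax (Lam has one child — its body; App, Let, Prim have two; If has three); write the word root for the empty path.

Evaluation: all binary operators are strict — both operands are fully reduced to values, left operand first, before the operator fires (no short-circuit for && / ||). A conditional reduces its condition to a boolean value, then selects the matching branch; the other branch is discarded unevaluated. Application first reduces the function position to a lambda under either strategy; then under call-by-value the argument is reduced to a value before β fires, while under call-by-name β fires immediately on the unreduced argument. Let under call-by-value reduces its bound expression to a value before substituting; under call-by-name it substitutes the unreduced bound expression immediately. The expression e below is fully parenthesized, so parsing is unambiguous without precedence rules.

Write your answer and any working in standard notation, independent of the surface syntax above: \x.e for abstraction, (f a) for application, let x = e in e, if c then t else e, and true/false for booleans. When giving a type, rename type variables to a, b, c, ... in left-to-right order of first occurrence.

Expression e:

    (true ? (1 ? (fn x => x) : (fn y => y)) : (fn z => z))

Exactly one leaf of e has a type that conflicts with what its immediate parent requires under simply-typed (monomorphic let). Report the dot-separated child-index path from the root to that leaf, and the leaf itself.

Answer: 1.0 : 1

Trace:
  unify Bool ~ Bool
  unify Int ~ Bool
  FAIL: mismatch Int ~ Bool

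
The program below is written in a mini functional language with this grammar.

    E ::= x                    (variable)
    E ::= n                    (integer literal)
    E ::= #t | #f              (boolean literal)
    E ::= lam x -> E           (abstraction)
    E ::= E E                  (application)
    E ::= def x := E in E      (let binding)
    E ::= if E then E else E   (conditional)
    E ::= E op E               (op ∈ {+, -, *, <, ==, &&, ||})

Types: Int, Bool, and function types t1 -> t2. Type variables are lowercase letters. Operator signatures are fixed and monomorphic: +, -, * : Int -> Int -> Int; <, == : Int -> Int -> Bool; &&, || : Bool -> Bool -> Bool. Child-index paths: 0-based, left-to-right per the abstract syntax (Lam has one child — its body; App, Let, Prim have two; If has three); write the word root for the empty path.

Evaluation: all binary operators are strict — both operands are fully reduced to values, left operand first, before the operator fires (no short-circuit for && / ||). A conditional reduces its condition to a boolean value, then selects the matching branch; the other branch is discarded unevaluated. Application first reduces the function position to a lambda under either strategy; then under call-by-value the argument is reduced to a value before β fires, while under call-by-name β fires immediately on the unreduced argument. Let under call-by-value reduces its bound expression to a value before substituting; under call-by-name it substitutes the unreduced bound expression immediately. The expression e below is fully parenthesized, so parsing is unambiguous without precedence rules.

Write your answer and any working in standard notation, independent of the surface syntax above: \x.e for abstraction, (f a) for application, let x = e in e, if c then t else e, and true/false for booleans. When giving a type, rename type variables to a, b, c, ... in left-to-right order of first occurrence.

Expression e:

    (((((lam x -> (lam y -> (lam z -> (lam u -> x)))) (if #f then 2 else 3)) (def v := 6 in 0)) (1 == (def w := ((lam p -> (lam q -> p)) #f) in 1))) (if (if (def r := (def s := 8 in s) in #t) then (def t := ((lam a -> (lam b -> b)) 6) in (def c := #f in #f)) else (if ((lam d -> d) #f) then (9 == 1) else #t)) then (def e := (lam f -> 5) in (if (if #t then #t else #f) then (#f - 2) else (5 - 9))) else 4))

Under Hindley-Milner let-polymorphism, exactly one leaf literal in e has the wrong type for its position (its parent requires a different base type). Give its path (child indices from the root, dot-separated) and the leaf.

Answer: 1.1.1.1.0 : false

Working:
x : a
\u._ : d -> a
\z._ : c -> d -> a
\y._ : b -> c -> d -> a
\x._ : a -> b -> c -> d -> a
  unify Bool ~ Bool
  unify Int ~ Int
  unify a -> b -> c -> d -> a ~ Int -> e
  unify a ~ Int
  unify b -> c -> d -> Int ~ e
_ _ : b -> c -> d -> Int
let v : Int
  unify b -> c -> d -> Int ~ Int -> f
  unify b ~ Int
  unify c -> d -> Int ~ f
_ _ : c -> d -> Int
  unify Int ~ Int
p : g
\q._ : h -> g
\p._ : g -> h -> g
  unify g -> h -> g ~ Bool -> i
  unify g ~ Bool
  unify h -> Bool ~ i
_ _ : h -> Bool
let w : forall. h -> Bool
  unify Int ~ Int
  unify c -> d -> Int ~ Bool -> j
  unify c ~ Bool
  unify d -> Int ~ j
_ _ : d -> Int
let s : Int
s : Int
let r : Int
  unify Bool ~ Bool
b : l
\b._ : l -> l
\a._ : k -> l -> l
  unify k -> l -> l ~ Int -> m
  unify k ~ Int
  unify l -> l ~ m
_ _ : l -> l
let t : forall. l -> l
let c : Bool
d : n
\d._ : n -> n
  unify n -> n ~ Bool -> o
  unify n ~ Bool
  unify Bool ~ o
_ _ : Bool
  unify Bool ~ Bool
  unify Int ~ Int
  unify Int ~ Int
  unify Bool ~ Bool
  unify Bool ~ Bool
  unify Bool ~ Bool
\f._ : p -> Int
let e : forall. p -> Int
  unify Bool ~ Bool
  unify Bool ~ Bool
  unify Bool ~ Bool
  unify Bool ~ Int
  FAIL: mismatch Bool ~ Int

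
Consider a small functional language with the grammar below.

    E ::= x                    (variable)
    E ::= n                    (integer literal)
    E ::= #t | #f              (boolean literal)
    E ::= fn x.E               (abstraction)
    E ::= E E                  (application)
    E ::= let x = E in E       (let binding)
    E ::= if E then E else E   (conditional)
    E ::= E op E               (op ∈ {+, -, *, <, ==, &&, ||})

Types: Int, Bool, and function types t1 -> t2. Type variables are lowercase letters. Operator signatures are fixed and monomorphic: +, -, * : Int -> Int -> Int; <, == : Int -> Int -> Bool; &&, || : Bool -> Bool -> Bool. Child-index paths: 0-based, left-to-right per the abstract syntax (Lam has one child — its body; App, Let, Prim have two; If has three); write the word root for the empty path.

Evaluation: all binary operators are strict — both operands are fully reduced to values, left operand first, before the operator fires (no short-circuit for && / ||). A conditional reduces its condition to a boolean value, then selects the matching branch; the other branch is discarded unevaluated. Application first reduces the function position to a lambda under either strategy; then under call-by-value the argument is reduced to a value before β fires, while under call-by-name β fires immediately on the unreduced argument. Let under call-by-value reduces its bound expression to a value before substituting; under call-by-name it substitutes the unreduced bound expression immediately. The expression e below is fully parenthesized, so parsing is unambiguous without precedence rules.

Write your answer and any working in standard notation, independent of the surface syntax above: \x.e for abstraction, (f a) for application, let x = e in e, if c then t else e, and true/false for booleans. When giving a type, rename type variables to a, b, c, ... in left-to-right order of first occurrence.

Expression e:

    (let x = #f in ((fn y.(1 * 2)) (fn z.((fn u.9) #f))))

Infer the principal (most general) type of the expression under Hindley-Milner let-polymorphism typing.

Answer: Int

Derivation:
let x : Bool
  unify Int ~ Int
  unify Int ~ Int
\y._ : a -> Int
\u._ : c -> Int
  unify c -> Int ~ Bool -> d
  unify c ~ Bool
  unify Int ~ d
_ _ : Int
\z._ : b -> Int
  unify a -> Int ~ (b -> Int) -> e
  unify a ~ b -> Int
  unify Int ~ e
_ _ : Int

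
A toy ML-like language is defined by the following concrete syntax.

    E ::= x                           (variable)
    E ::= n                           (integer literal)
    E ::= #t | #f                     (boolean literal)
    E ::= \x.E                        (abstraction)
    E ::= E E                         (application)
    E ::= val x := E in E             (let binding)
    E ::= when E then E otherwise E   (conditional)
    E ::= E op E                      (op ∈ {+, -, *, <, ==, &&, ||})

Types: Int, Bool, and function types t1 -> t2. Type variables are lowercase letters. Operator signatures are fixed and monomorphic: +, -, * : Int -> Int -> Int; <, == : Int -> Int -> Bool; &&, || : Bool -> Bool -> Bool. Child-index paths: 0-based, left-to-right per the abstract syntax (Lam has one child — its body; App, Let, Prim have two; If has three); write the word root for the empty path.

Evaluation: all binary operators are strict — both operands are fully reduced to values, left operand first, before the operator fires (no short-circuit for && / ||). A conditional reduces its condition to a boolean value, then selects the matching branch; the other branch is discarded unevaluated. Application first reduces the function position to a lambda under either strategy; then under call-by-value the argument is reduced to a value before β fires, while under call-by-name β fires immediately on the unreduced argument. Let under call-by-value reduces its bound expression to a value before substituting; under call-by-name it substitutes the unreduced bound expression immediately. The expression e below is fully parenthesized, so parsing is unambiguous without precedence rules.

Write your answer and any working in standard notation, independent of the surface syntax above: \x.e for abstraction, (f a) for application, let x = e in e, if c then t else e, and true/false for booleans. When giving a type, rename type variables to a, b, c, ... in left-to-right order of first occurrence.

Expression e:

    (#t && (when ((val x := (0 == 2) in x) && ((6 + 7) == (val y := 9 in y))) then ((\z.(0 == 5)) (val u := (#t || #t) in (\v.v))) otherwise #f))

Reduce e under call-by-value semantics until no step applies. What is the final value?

Trace:
step 0: (true && (if ((let x = (0 == 2) in x) && ((6 + 7) == (let y = 9 in y))) then ((\z.(0 == 5)) (let u = (true || true) in (\v.v))) else false))
step 1: [delta@1.0.0.0] (true && (if ((let x = false in x) && ((6 + 7) == (let y = 9 in y))) then ((\z.(0 == 5)) (let u = (true || true) in (\v.v))) else false))
step 2: [let@1.0.0] (true && (if (false && ((6 + 7) == (let y = 9 in y))) then ((\z.(0 == 5)) (let u = (true || true) in (\v.v))) else false))
step 3: [delta@1.0.1.0] (true && (if (false && (13 == (let y = 9 in y))) then ((\z.(0 == 5)) (let u = (true || true) in (\v.v))) else false))
step 4: [let@1.0.1.1] (true && (if (false && (13 == 9)) then ((\z.(0 == 5)) (let u = (true || true) in (\v.v))) else false))
step 5: [delta@1.0.1] (true && (if (false && false) then ((\z.(0 == 5)) (let u = (true || true) in (\v.v))) else false))
step 6: [delta@1.0] (true && (if false then ((\z.(0 == 5)) (let u = (true || true) in (\v.v))) else false))
step 7: [if@1] (true && false)
step 8: [delta@root] false

Answer: false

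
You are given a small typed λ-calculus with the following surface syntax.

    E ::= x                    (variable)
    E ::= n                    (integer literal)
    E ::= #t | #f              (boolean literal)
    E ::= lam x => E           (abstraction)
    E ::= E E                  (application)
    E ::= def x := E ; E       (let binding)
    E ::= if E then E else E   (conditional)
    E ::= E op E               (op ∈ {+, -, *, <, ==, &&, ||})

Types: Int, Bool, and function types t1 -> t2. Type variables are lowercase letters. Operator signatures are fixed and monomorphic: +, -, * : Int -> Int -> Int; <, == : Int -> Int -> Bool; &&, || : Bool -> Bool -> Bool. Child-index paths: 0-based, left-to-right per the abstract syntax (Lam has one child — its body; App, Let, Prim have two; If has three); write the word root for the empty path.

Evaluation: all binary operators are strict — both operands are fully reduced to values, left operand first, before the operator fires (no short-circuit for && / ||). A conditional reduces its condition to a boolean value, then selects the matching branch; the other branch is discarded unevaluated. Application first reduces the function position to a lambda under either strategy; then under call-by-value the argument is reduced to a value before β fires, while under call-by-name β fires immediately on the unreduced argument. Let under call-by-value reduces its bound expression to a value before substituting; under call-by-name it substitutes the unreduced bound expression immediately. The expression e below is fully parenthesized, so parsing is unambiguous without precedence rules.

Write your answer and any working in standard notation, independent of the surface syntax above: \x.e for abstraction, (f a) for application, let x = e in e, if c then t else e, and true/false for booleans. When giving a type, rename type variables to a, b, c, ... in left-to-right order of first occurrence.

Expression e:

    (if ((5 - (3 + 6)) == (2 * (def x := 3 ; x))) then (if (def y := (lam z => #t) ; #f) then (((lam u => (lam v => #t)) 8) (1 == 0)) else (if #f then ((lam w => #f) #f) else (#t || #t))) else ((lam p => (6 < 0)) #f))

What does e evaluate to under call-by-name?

Answer: false

Derivation:
step 0: (if ((5 - (3 + 6)) == (2 * (let x = 3 in x))) then (if (let y = (\z.true) in false) then (((\u.(\v.true)) 8) (1 == 0)) else (if false then ((\w.false) false) else (true || true))) else ((\p.(6 < 0)) false))
step 1: [delta@0.0.1] (if ((5 - 9) == (2 * (let x = 3 in x))) then (if (let y = (\z.true) in false) then (((\u.(\v.true)) 8) (1 == 0)) else (if false then ((\w.false) false) else (true || true))) else ((\p.(6 < 0)) false))
step 2: [delta@0.0] (if (-4 == (2 * (let x = 3 in x))) then (if (let y = (\z.true) in false) then (((\u.(\v.true)) 8) (1 == 0)) else (if false then ((\w.false) false) else (true || true))) else ((\p.(6 < 0)) false))
step 3: [let@0.1.1] (if (-4 == (2 * 3)) then (if (let y = (\z.true) in false) then (((\u.(\v.true)) 8) (1 == 0)) else (if false then ((\w.false) false) else (true || true))) else ((\p.(6 < 0)) false))
step 4: [delta@0.1] (if (-4 == 6) then (if (let y = (\z.true) in false) then (((\u.(\v.true)) 8) (1 == 0)) else (if false then ((\w.false) false) else (true || true))) else ((\p.(6 < 0)) false))
step 5: [delta@0] (if false then (if (let y = (\z.true) in false) then (((\u.(\v.true)) 8) (1 == 0)) else (if false then ((\w.false) false) else (true || true))) else ((\p.(6 < 0)) false))
step 6: [if@root] ((\p.(6 < 0)) false)
step 7: [beta@root] (6 < 0)
step 8: [delta@root] false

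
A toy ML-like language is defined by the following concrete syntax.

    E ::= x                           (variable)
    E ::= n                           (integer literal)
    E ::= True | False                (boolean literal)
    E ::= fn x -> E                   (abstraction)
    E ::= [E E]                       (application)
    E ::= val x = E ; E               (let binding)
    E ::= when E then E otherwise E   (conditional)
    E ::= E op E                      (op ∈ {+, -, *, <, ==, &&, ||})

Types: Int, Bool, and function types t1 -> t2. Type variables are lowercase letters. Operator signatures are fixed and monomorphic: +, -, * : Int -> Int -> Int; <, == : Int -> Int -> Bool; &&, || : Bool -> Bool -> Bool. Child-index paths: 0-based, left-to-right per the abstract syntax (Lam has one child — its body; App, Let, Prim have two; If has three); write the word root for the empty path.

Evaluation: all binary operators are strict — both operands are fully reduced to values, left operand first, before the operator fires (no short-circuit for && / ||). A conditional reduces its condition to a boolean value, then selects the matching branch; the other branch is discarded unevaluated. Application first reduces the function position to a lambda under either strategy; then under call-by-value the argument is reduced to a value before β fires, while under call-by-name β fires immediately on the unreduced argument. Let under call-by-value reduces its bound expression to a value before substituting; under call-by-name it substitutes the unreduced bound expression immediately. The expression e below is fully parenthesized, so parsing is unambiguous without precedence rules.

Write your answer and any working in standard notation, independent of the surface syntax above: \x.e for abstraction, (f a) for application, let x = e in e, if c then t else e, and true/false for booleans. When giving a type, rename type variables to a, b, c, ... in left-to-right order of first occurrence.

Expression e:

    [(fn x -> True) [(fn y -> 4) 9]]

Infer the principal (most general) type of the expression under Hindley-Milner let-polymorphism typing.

Answer: Bool

Derivation:
\x._ : a -> Bool
\y._ : b -> Int
  unify b -> Int ~ Int -> c
  unify b ~ Int
  unify Int ~ c
_ _ : Int
  unify a -> Bool ~ Int -> d
  unify a ~ Int
  unify Bool ~ d
_ _ : Bool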